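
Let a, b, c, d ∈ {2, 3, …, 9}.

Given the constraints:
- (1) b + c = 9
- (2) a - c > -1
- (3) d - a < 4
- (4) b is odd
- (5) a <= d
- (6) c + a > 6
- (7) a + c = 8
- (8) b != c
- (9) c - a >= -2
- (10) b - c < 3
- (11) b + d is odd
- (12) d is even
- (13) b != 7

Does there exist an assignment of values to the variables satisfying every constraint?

Take a = 4, b = 5, c = 4, d = 6. Then constraint 1: b + c = 9; constraint 2: a - c = 0, and every other listed constraint is also met.

Satisfiable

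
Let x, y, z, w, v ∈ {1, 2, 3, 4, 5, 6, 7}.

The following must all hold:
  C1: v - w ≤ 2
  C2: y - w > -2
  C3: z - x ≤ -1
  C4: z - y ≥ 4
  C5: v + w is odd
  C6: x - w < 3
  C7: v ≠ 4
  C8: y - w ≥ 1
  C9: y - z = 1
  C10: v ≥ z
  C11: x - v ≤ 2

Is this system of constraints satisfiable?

Unsatisfiable

Constraints 1, 3, 4, 8, and 11 give x − z ≥ 1, z − y ≥ 4, y − w ≥ 1, w − v ≥ -2, v − x ≥ -2.
Adding all 5 inequalities: the left sides telescope to 0, and the right sides sum to 1 + 4 + 1 + (-2) + (-2) = 2. So 0 ≥ 2, which is false.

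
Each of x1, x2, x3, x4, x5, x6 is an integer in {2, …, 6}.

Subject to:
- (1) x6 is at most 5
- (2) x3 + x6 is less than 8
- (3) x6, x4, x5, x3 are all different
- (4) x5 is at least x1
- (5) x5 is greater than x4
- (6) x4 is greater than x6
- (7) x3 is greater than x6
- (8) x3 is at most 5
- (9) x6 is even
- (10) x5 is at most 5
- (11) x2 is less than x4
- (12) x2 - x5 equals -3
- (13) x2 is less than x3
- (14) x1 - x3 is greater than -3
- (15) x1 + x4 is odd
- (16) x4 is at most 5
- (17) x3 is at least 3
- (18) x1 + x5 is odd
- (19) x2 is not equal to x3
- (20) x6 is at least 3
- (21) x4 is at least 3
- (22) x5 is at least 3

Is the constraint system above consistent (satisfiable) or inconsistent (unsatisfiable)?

Constraints 1, 8, 10, 16, 17, 20, 21, and 22 confine each of x6, x4, x5, x3 to the 3 values {3, …, 5}.
Constraint 3 requires all 4 of them to be distinct, but only 3 values are available — impossible by the pigeonhole principle.

Unsatisfiable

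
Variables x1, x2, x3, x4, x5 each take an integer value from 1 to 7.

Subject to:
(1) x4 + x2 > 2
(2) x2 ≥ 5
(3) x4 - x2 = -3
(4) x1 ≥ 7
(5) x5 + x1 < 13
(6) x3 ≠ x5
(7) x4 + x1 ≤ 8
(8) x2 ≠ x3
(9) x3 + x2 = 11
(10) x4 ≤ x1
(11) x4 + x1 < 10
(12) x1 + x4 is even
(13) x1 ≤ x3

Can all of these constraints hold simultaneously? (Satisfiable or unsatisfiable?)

Unsatisfiable

From constraints 4 and 13: x3 ≥ x1 ≥ 7. From constraint 2: x2 ≥ 5. Hence x3 + x2 ≥ 12. But constraint 9 requires x3 + x2 = 11, and 11 < 12. Contradiction.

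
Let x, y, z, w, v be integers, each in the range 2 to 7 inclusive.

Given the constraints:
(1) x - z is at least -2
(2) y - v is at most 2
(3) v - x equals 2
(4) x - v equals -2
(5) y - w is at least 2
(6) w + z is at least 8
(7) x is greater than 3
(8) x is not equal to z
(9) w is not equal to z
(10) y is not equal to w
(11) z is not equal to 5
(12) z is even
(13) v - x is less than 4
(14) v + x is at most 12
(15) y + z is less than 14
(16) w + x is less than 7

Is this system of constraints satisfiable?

Satisfiable

One satisfying assignment is x = 4, y = 5, z = 6, w = 2, v = 6.
For the less obvious constraints — constraint 1: x - z = -2; constraint 2: y - v = -1 — and the others hold by inspection.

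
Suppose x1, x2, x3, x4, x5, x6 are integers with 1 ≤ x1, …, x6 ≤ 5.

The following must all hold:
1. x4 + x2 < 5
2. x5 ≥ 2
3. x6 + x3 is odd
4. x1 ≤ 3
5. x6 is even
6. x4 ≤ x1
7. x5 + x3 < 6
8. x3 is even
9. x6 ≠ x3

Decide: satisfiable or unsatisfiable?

Unsatisfiable

Constraint 5 makes x6 even and constraint 8 makes x3 even, so x6 + x3 must be even. Constraint 3 says x6 + x3 is odd — contradiction.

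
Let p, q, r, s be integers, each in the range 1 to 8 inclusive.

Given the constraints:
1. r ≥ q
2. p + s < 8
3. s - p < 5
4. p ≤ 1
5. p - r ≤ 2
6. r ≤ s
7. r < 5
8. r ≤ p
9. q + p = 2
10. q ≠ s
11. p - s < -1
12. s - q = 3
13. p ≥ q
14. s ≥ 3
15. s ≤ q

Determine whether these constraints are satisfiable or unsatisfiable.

Unsatisfiable

From constraints 14 and 15: q ≥ s and s ≥ 3, so q ≥ 3. From constraints 4 and 13: q ≤ p and p ≤ 1, so q ≤ 1. But 1 < 3, so no value of q works.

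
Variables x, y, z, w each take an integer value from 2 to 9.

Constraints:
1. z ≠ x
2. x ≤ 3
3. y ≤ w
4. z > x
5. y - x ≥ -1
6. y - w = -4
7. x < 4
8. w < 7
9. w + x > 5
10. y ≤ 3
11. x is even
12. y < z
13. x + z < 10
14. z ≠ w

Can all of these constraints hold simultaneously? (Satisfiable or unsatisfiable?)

Setting (x, y, z, w) = (2, 2, 7, 6) satisfies everything: constraint 5: y - x = 0; constraint 6: y - w = -4; constraint 9: w + x = 8, and the others follow.

Satisfiable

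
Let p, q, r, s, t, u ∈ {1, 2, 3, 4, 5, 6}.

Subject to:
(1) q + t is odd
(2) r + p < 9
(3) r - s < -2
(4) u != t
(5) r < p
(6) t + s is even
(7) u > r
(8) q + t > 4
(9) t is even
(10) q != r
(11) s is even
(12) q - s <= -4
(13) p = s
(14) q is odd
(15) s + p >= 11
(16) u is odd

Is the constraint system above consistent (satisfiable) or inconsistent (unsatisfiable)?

Satisfiable

Take p = 6, q = 1, r = 2, s = 6, t = 6, u = 5. Then constraint 2: r + p = 8; constraint 3: r - s = -4; constraint 8: q + t = 7, and every other listed constraint is also met.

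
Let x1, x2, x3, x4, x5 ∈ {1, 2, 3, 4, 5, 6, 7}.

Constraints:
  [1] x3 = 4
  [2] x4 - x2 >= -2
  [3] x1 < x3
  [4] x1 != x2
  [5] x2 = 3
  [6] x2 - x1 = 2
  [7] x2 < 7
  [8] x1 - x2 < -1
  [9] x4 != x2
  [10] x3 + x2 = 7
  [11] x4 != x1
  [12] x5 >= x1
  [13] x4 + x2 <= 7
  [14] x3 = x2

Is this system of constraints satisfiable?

Constraint 1 fixes x3 = 4 and constraint 5 fixes x2 = 3, but constraint 14 requires x3 = x2. Since 4 ≠ 3, contradiction.

Unsatisfiable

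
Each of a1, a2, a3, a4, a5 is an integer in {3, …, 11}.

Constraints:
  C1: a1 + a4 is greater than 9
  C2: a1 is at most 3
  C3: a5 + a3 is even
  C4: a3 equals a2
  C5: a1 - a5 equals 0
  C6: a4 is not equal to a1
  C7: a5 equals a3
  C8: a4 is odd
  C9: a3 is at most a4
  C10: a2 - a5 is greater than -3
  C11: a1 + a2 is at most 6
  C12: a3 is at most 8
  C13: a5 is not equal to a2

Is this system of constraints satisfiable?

From constraints 4 and 7, a5 = a3 = a2, so a5 = a2. But constraint 13 says a5 ≠ a2. Contradiction.

Unsatisfiable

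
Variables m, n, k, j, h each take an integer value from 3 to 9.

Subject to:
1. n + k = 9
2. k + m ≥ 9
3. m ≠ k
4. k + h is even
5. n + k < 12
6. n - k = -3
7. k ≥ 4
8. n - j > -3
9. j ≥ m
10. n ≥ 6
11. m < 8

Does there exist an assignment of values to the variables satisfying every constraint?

Unsatisfiable

From constraint 10: n ≥ 6. From constraint 7: k ≥ 4. Hence n + k ≥ 10. But constraint 1 requires n + k = 9, and 9 < 10. Contradiction.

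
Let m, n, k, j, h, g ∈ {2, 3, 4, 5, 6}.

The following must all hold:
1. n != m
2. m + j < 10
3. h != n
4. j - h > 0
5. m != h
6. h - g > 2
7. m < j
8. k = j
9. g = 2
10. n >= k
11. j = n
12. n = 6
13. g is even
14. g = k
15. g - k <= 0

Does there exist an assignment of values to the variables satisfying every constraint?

Unsatisfiable

Constraint 9 fixes g = 2 and constraint 12 fixes n = 6. Constraints 8, 11, and 14 give g = k = j = n, so g = n. But 2 ≠ 6 — contradiction.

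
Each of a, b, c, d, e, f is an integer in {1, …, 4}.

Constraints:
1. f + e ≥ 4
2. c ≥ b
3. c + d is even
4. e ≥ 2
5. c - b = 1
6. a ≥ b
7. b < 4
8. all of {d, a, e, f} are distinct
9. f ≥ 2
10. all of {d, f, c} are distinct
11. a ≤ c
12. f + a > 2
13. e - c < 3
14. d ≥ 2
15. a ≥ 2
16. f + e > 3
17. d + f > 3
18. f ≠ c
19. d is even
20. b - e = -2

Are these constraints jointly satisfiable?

Constraints 4, 9, 14, and 15 confine each of d, a, e, f to the 3 values {2, …, 4} (the domain already gives each ≤ 4).
Constraint 8 requires all 4 of them to be distinct, but only 3 values are available — impossible by the pigeonhole principle.

Unsatisfiable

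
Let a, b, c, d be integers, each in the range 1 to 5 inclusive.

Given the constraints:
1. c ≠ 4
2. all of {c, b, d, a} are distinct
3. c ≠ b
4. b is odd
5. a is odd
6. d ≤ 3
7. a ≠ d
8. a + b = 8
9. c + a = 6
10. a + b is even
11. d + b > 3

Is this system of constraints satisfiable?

Satisfiable

Try a = 5, b = 3, c = 1, d = 2.
Check constraint 8: a + b = 8; constraint 9: c + a = 6; constraint 11: d + b = 5. The remaining constraints are straightforward to verify.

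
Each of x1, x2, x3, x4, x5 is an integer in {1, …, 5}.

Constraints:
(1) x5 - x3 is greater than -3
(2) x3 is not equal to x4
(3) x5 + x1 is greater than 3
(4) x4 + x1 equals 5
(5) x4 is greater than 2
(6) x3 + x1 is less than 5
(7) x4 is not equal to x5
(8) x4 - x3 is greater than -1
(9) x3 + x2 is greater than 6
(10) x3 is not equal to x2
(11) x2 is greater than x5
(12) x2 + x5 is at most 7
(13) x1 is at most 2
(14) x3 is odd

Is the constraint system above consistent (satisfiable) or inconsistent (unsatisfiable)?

Satisfiable

Setting (x1, x2, x3, x4, x5) = (1, 4, 3, 4, 3) satisfies everything: constraint 1: x5 - x3 = 0; constraint 3: x5 + x1 = 4, and the others follow.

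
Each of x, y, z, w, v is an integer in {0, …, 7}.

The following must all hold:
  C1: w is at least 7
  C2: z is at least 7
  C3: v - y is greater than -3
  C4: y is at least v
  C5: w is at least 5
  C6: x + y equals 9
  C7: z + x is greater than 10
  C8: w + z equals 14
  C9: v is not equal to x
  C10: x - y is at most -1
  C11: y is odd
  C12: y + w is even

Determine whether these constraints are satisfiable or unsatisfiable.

Setting (x, y, z, w, v) = (4, 5, 7, 7, 5) satisfies everything: constraint 3: v - y = 0; constraint 6: x + y = 9; constraint 7: z + x = 11, and the others follow.

Satisfiable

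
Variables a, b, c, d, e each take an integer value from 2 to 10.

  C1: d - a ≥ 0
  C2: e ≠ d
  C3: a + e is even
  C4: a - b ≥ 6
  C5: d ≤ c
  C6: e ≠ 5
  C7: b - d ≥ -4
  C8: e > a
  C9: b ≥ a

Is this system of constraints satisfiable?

Unsatisfiable

Constraints 1, 4, and 7 give a − b ≥ 6, b − d ≥ -4, d − a ≥ 0.
Adding all 3 inequalities: the left sides telescope to 0, and the right sides sum to 6 + (-4) + 0 = 2. So 0 ≥ 2, which is false.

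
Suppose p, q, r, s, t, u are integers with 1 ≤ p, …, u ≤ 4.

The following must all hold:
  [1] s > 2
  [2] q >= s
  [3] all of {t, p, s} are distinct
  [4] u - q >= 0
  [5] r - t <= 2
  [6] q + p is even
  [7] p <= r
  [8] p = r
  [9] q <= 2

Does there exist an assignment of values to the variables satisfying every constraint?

Unsatisfiable

From constraint 1: s ≥ 3. From constraints 2 and 9: s ≤ q and q ≤ 2, so s ≤ 2. But 2 < 3, so no value of s works.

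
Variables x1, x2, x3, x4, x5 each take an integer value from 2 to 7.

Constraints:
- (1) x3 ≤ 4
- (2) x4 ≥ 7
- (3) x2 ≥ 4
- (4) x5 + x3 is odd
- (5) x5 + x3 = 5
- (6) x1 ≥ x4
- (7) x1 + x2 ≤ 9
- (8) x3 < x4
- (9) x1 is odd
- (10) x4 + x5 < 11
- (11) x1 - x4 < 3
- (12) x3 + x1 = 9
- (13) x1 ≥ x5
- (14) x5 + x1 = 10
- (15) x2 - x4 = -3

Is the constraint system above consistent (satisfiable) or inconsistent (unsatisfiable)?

From constraints 2 and 6: x1 ≥ x4 ≥ 7. From constraint 3: x2 ≥ 4. Hence x1 + x2 ≥ 11. But constraint 7 requires x1 + x2 ≤ 9, and 9 < 11. Contradiction.

Unsatisfiable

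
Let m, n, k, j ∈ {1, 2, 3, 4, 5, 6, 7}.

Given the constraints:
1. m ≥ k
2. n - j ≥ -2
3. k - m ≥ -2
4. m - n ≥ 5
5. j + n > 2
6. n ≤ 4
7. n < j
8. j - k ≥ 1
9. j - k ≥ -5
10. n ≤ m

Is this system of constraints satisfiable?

Constraints 2, 3, 4, and 8 give k − m ≥ -2, m − n ≥ 5, n − j ≥ -2, j − k ≥ 1.
Adding all 4 inequalities: the left sides telescope to 0, and the right sides sum to (-2) + 5 + (-2) + 1 = 2. So 0 ≥ 2, which is false.

Unsatisfiable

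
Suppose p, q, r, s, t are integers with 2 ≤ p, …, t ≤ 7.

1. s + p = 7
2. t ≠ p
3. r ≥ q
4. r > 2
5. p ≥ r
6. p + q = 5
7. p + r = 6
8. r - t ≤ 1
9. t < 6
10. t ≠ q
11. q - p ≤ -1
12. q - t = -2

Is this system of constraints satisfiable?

Take p = 3, q = 2, r = 3, s = 4, t = 4. Then constraint 1: s + p = 7; constraint 6: p + q = 5; constraint 7: p + r = 6, and every other listed constraint is also met.

Satisfiable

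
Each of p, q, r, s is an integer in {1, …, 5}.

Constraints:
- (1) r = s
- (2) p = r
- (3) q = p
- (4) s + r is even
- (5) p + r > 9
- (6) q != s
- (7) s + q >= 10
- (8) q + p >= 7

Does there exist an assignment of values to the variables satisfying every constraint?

From constraints 1, 2, and 3, q = p = r = s, so q = s. But constraint 6 says q ≠ s. Contradiction.

Unsatisfiable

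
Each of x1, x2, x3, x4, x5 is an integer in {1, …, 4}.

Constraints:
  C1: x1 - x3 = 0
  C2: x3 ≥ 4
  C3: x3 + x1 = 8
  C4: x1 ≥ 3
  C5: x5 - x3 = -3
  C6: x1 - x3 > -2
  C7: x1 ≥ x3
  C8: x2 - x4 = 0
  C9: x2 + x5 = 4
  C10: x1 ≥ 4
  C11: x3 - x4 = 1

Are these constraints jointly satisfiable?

Satisfiable

Setting (x1, x2, x3, x4, x5) = (4, 3, 4, 3, 1) satisfies everything: constraint 1: x1 - x3 = 0; constraint 3: x3 + x1 = 8; constraint 5: x5 - x3 = -3, and the others follow.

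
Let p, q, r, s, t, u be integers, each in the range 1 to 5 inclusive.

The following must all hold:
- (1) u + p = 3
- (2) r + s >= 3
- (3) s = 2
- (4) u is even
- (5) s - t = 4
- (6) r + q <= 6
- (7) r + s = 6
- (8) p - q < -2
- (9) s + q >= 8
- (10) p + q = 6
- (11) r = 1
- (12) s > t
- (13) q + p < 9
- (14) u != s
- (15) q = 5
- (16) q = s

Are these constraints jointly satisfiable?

Constraint 15 fixes q = 5 and constraint 3 fixes s = 2, but constraint 16 requires q = s. Since 5 ≠ 2, contradiction.

Unsatisfiable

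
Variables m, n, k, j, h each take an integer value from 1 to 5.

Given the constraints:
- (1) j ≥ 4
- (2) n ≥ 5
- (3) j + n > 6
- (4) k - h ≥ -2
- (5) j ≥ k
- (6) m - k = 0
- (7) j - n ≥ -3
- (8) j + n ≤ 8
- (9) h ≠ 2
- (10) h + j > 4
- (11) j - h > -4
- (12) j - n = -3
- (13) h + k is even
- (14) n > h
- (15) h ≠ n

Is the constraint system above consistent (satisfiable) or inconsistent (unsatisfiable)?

Unsatisfiable

From constraint 1: j ≥ 4. From constraint 2: n ≥ 5. Hence j + n ≥ 9. But constraint 8 requires j + n ≤ 8, and 8 < 9. Contradiction.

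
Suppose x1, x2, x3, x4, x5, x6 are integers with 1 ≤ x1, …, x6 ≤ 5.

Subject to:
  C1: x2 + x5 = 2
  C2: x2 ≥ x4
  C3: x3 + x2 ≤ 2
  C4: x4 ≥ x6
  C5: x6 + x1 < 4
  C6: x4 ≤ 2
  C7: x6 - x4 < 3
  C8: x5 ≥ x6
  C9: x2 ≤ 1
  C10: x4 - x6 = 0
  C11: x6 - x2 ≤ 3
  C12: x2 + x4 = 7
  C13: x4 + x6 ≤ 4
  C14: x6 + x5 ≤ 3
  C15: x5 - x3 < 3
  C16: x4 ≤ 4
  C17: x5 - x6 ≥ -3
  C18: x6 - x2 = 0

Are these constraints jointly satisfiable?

From constraint 9: x2 ≤ 1. From constraint 16: x4 ≤ 4. Hence x2 + x4 ≤ 5. But constraint 12 requires x2 + x4 = 7, and 7 > 5. Contradiction.

Unsatisfiable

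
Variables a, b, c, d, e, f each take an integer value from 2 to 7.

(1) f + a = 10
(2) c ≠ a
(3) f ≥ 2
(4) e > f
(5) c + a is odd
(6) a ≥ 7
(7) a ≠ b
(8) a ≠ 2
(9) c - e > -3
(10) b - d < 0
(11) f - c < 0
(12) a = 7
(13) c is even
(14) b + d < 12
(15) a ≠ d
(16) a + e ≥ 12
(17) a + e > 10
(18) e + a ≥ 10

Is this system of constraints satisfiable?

Setting (a, b, c, d, e, f) = (7, 3, 6, 6, 6, 3) satisfies everything: constraint 1: f + a = 10; constraint 9: c - e = 0, and the others follow.

Satisfiable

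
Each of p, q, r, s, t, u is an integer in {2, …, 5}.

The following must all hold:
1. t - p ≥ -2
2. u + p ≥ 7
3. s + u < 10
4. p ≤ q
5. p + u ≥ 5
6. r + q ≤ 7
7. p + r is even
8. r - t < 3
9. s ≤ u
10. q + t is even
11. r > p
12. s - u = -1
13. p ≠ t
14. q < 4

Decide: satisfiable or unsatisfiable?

Satisfiable

Take p = 2, q = 3, r = 4, s = 4, t = 3, u = 5. Then constraint 1: t - p = 1; constraint 2: u + p = 7; constraint 3: s + u = 9, and every other listed constraint is also met.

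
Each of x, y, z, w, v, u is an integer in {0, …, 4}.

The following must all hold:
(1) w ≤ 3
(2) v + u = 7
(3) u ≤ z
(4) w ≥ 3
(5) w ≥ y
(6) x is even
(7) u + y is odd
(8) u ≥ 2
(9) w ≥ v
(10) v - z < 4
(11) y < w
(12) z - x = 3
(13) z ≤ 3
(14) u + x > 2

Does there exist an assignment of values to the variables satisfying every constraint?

From constraints 1 and 9: v ≤ w ≤ 3. From constraints 3 and 13: u ≤ z ≤ 3. Hence v + u ≤ 6. But constraint 2 requires v + u = 7, and 7 > 6. Contradiction.

Unsatisfiable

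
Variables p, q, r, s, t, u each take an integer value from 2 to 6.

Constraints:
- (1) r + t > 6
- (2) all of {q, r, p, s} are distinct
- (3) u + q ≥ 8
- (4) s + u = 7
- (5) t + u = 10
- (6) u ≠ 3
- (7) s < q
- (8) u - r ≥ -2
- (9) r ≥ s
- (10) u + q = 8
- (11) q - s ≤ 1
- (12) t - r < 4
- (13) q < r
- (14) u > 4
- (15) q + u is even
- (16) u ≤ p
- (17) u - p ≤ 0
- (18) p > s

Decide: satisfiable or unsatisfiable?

Satisfiable

Setting (p, q, r, s, t, u) = (6, 3, 4, 2, 5, 5) satisfies everything: constraint 1: r + t = 9; constraint 3: u + q = 8; constraint 4: s + u = 7, and the others follow.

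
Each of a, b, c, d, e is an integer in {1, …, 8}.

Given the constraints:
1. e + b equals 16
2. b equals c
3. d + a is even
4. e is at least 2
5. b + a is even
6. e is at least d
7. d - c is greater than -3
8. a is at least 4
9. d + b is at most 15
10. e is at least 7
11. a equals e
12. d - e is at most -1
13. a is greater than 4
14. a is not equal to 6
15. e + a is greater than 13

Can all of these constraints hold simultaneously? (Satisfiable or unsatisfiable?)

Satisfiable

Setting (a, b, c, d, e) = (8, 8, 8, 6, 8) satisfies everything: constraint 1: e + b = 16; constraint 7: d - c = -2; constraint 9: d + b = 14, and the others follow.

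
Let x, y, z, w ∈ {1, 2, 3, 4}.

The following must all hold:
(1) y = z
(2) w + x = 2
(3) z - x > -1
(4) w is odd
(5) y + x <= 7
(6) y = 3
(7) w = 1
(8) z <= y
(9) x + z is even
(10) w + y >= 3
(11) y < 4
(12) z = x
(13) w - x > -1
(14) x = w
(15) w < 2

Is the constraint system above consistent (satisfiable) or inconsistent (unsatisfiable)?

Unsatisfiable

Constraint 6 fixes y = 3 and constraint 7 fixes w = 1. Constraints 1, 12, and 14 give y = z = x = w, so y = w. But 3 ≠ 1 — contradiction.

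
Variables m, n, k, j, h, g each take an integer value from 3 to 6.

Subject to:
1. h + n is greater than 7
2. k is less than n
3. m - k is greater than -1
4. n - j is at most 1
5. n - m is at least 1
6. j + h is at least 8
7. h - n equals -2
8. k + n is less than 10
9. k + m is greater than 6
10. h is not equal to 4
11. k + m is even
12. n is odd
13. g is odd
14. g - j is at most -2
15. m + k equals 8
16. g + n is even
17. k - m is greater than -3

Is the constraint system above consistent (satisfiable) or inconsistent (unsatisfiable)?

Setting (m, n, k, j, h, g) = (4, 5, 4, 6, 3, 3) satisfies everything: constraint 1: h + n = 8; constraint 3: m - k = 0; constraint 4: n - j = -1, and the others follow.

Satisfiable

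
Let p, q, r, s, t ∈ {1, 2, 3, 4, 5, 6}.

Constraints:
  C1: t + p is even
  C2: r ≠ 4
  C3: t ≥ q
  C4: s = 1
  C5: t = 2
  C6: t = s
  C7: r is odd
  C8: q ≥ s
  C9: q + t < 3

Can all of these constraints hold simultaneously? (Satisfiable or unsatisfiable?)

Unsatisfiable

Constraint 5 fixes t = 2 and constraint 4 fixes s = 1, but constraint 6 requires t = s. Since 2 ≠ 1, contradiction.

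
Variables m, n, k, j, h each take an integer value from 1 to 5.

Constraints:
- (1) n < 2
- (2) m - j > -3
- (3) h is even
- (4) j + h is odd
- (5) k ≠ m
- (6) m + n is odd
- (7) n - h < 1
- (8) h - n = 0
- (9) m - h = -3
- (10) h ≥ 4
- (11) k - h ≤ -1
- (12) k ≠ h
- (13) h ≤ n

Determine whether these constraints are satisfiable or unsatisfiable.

Unsatisfiable

From constraints 10 and 13: n ≥ h and h ≥ 4, so n ≥ 4. From constraint 1: n ≤ 1. But 1 < 4, so no value of n works.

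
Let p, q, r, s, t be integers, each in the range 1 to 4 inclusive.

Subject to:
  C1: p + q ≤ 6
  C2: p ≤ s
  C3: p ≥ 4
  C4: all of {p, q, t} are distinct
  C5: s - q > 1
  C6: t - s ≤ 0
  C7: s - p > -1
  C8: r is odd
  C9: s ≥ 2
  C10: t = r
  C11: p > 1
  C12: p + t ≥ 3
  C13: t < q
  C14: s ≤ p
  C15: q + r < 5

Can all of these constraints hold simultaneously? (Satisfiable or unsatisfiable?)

Satisfiable

The assignment p = 4, q = 2, r = 1, s = 4, t = 1 works:
  constraint 1 holds since p + q = 6.
  constraint 5 holds since s - q = 2.
The rest check out directly.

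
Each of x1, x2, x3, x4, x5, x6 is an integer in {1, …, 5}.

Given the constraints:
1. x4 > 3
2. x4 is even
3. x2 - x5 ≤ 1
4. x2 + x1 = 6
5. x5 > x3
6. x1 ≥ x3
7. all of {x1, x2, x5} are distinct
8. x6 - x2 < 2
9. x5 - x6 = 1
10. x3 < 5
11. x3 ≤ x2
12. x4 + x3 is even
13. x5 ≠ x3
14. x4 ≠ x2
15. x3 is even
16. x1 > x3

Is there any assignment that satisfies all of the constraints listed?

The assignment x1 = 4, x2 = 2, x3 = 2, x4 = 4, x5 = 3, x6 = 2 works:
  constraint 3 holds since x2 - x5 = -1.
  constraint 4 holds since x2 + x1 = 6.
  constraint 8 holds since x6 - x2 = 0.
The rest check out directly.

Satisfiable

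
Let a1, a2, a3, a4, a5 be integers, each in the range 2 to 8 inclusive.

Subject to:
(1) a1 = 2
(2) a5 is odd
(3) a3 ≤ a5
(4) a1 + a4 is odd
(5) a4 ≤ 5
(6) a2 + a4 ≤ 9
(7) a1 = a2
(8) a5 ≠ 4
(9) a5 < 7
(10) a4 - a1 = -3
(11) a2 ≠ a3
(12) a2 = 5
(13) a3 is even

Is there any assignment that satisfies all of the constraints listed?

Constraint 1 fixes a1 = 2 and constraint 12 fixes a2 = 5, but constraint 7 requires a1 = a2. Since 2 ≠ 5, contradiction.

Unsatisfiable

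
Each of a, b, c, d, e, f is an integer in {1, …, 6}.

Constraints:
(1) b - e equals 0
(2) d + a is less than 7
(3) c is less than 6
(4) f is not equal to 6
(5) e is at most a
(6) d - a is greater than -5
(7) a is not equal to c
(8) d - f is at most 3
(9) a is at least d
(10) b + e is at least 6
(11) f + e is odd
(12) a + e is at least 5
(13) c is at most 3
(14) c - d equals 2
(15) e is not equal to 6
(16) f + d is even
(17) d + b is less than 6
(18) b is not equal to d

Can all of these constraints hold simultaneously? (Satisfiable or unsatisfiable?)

Take a = 4, b = 4, c = 3, d = 1, e = 4, f = 1. Then constraint 1: b - e = 0; constraint 2: d + a = 5, and every other listed constraint is also met.

Satisfiable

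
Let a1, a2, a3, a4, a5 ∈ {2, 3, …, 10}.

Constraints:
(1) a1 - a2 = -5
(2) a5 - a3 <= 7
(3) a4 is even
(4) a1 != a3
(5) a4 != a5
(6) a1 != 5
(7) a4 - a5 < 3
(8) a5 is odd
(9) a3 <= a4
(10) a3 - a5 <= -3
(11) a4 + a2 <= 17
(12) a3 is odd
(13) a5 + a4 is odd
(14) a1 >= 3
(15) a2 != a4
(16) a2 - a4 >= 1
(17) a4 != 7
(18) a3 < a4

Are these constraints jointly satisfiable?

Satisfiable

Try a1 = 4, a2 = 9, a3 = 3, a4 = 8, a5 = 7.
Check constraint 1: a1 - a2 = -5; constraint 2: a5 - a3 = 4; constraint 7: a4 - a5 = 1. The remaining constraints are straightforward to verify.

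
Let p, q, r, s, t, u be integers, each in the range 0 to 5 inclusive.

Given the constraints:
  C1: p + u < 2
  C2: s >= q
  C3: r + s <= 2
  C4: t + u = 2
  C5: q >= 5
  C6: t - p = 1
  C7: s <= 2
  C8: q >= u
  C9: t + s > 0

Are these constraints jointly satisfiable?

Unsatisfiable

From constraint 5: q ≥ 5. From constraints 2 and 7: q ≤ s and s ≤ 2, so q ≤ 2. But 2 < 5, so no value of q works.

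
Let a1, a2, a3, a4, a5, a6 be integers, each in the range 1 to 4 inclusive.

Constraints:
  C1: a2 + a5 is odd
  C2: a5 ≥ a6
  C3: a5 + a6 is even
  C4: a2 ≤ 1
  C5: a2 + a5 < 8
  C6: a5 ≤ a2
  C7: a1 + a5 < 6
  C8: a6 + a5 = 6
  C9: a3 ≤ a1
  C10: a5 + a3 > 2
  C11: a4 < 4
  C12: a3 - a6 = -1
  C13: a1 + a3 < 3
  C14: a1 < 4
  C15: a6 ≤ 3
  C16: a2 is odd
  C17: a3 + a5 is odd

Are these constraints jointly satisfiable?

From constraint 15: a6 ≤ 3. From constraints 4 and 6: a5 ≤ a2 ≤ 1. Hence a6 + a5 ≤ 4. But constraint 8 requires a6 + a5 = 6, and 6 > 4. Contradiction.

Unsatisfiable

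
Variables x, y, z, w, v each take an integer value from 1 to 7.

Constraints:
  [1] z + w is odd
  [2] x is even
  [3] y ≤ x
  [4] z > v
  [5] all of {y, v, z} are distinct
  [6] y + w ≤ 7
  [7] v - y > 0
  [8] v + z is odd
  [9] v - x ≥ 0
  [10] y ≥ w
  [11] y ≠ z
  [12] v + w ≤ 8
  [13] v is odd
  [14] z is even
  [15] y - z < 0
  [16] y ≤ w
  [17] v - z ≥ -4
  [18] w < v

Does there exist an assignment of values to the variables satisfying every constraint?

Setting (x, y, z, w, v) = (4, 3, 6, 3, 5) satisfies everything: constraint 6: y + w = 6; constraint 7: v - y = 2; constraint 9: v - x = 1, and the others follow.

Satisfiable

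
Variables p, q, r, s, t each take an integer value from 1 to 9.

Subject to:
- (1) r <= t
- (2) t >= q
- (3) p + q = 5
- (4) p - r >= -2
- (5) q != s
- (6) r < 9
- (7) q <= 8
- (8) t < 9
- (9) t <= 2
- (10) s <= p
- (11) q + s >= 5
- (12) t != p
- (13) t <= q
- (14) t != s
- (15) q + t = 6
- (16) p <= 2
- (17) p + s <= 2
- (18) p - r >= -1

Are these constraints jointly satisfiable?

Unsatisfiable

From constraints 2 and 9: q ≤ t ≤ 2. From constraints 10 and 16: s ≤ p ≤ 2. Hence q + s ≤ 4. But constraint 11 requires q + s ≥ 5, and 5 > 4. Contradiction.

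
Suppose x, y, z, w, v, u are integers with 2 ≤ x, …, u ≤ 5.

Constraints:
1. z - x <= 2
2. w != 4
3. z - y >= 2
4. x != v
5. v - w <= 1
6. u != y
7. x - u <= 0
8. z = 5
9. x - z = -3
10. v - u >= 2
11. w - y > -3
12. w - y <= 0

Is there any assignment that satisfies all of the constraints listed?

Unsatisfiable

Constraints 1, 3, 5, 7, 10, and 12 give v − u ≥ 2, u − x ≥ 0, x − z ≥ -2, z − y ≥ 2, y − w ≥ 0, w − v ≥ -1.
Adding all 6 inequalities: the left sides telescope to 0, and the right sides sum to 2 + 0 + (-2) + 2 + 0 + (-1) = 1. So 0 ≥ 1, which is false.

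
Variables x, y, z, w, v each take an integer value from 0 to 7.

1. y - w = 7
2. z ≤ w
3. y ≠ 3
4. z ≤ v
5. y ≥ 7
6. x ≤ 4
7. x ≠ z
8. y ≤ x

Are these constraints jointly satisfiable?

Unsatisfiable

From constraints 5 and 8: x ≥ y and y ≥ 7, so x ≥ 7. From constraint 6: x ≤ 4. But 4 < 7, so no value of x works.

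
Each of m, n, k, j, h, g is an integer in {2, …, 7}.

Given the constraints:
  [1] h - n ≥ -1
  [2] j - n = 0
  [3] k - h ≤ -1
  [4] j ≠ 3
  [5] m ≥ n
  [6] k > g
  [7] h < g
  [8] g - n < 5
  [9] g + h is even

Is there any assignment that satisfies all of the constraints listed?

Constraints 3, 6, and 7 give h < g, g < k, k < h. Chaining: h < g < k < h, which forces h < h — impossible.

Unsatisfiable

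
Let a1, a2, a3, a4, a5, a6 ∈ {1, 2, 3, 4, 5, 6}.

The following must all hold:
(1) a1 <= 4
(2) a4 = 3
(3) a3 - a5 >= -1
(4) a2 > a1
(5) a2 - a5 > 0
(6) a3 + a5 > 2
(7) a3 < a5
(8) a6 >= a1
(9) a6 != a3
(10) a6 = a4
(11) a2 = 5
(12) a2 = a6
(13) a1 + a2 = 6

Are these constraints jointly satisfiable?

Constraint 11 fixes a2 = 5 and constraint 2 fixes a4 = 3. Constraints 10 and 12 give a2 = a6 = a4, so a2 = a4. But 5 ≠ 3 — contradiction.

Unsatisfiable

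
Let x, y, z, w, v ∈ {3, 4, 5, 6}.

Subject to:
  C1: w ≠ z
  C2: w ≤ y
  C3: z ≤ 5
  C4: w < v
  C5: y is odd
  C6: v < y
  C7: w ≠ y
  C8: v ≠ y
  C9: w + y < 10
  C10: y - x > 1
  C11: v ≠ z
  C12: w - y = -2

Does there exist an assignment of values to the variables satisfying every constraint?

Satisfiable

Take x = 3, y = 5, z = 5, w = 3, v = 4. Then constraint 9: w + y = 8; constraint 10: y - x = 2; constraint 12: w - y = -2, and every other listed constraint is also met.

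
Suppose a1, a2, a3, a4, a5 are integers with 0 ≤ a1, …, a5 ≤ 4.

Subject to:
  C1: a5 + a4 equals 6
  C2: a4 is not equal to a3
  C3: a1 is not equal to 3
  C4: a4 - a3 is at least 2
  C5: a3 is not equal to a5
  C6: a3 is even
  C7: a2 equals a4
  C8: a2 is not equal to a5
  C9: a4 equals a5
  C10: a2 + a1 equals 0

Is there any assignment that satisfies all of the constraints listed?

From constraints 7 and 9, a2 = a4 = a5, so a2 = a5. But constraint 8 says a2 ≠ a5. Contradiction.

Unsatisfiable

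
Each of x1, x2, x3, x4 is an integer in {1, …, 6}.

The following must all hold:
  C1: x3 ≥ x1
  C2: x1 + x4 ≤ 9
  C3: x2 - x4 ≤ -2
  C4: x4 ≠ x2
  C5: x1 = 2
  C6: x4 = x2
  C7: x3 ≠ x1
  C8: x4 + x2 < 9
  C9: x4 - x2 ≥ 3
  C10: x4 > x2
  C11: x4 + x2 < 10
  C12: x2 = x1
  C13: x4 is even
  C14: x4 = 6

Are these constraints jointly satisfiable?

Unsatisfiable

Constraint 14 fixes x4 = 6 and constraint 5 fixes x1 = 2. Constraints 6 and 12 give x4 = x2 = x1, so x4 = x1. But 6 ≠ 2 — contradiction.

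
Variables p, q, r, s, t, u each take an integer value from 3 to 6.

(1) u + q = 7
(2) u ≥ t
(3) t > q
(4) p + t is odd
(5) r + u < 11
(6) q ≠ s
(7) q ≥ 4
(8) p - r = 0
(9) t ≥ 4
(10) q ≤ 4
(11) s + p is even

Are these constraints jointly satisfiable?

Unsatisfiable

From constraints 2 and 9: u ≥ t ≥ 4. From constraint 7: q ≥ 4. Hence u + q ≥ 8. But constraint 1 requires u + q = 7, and 7 < 8. Contradiction.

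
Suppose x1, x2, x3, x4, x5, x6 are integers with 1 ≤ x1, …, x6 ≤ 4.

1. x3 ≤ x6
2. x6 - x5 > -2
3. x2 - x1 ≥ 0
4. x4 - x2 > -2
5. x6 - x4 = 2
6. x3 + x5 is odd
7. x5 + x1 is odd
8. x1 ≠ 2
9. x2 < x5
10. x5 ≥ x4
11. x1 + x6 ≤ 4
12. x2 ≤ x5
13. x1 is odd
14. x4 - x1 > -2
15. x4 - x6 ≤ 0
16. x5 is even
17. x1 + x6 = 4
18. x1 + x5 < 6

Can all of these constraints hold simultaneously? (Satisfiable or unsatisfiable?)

Setting (x1, x2, x3, x4, x5, x6) = (1, 1, 3, 1, 4, 3) satisfies everything: constraint 2: x6 - x5 = -1; constraint 3: x2 - x1 = 0, and the others follow.

Satisfiable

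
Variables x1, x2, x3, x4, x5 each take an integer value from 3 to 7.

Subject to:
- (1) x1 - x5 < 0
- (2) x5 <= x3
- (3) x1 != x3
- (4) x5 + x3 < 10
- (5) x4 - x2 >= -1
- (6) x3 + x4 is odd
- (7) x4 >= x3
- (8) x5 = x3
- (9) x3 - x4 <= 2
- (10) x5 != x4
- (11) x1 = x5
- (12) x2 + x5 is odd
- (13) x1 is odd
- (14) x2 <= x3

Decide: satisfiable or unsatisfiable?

From constraints 8 and 11, x1 = x5 = x3, so x1 = x3. But constraint 3 says x1 ≠ x3. Contradiction.

Unsatisfiable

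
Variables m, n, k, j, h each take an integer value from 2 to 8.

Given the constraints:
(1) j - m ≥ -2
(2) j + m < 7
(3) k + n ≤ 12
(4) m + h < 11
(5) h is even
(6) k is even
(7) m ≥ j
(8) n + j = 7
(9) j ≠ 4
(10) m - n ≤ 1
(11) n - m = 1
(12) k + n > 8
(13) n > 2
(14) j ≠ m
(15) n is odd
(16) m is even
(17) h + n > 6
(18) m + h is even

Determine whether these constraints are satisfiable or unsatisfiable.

Setting (m, n, k, j, h) = (4, 5, 6, 2, 4) satisfies everything: constraint 1: j - m = -2; constraint 2: j + m = 6; constraint 3: k + n = 11, and the others follow.

Satisfiable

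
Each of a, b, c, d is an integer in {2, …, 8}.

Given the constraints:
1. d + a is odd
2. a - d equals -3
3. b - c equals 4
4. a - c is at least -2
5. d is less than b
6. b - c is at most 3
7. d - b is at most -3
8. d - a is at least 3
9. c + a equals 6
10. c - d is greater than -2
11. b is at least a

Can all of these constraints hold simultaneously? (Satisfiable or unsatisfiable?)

Constraints 4, 6, 7, and 8 give d − a ≥ 3, a − c ≥ -2, c − b ≥ -3, b − d ≥ 3.
Adding all 4 inequalities: the left sides telescope to 0, and the right sides sum to 3 + (-2) + (-3) + 3 = 1. So 0 ≥ 1, which is false.

Unsatisfiable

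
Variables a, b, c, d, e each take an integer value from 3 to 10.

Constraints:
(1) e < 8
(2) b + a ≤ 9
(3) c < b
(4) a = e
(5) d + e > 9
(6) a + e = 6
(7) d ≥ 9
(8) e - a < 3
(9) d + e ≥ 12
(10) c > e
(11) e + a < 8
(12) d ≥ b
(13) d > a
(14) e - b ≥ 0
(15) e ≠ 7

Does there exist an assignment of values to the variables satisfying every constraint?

Unsatisfiable

Constraints 3, 10, and 14 give c < b, b ≤ e, e < c. Chaining: c < b ≤ e < c, which forces c < c — impossible.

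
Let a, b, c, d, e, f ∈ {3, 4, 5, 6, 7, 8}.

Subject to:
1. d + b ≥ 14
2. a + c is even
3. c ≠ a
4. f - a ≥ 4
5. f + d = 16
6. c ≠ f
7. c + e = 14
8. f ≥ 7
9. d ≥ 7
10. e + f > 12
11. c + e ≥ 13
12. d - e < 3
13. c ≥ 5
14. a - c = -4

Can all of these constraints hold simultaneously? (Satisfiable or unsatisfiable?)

Take a = 3, b = 7, c = 7, d = 8, e = 7, f = 8. Then constraint 1: d + b = 15; constraint 4: f - a = 5, and every other listed constraint is also met.

Satisfiable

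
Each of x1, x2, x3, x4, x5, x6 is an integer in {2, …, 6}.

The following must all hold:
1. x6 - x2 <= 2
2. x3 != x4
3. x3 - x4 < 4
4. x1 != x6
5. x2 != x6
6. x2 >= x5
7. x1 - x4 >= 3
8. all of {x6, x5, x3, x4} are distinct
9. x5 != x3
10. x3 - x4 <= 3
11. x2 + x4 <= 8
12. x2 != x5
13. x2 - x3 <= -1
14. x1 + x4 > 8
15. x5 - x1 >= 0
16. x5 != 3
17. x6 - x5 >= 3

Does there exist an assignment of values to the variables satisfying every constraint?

Constraints 1, 7, 10, 13, 15, and 17 give x2 − x6 ≥ -2, x6 − x5 ≥ 3, x5 − x1 ≥ 0, x1 − x4 ≥ 3, x4 − x3 ≥ -3, x3 − x2 ≥ 1.
Adding all 6 inequalities: the left sides telescope to 0, and the right sides sum to (-2) + 3 + 0 + 3 + (-3) + 1 = 2. So 0 ≥ 2, which is false.

Unsatisfiable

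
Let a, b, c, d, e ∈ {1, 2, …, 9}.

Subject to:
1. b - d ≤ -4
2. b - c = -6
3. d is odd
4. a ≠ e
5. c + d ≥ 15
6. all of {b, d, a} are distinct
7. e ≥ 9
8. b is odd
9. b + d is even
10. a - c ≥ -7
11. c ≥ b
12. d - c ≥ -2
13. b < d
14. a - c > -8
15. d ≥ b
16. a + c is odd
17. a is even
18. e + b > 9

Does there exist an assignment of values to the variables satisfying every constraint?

Satisfiable

Try a = 2, b = 3, c = 9, d = 7, e = 9.
Check constraint 1: b - d = -4; constraint 2: b - c = -6; constraint 5: c + d = 16. The remaining constraints are straightforward to verify.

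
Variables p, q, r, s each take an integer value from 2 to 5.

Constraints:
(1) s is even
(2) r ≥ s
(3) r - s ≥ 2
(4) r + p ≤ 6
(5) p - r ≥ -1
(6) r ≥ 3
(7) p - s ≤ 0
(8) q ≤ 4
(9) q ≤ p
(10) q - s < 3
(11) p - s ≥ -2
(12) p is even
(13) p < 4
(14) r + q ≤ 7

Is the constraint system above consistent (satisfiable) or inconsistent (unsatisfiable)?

Constraints 3, 5, and 7 give s − p ≥ 0, p − r ≥ -1, r − s ≥ 2.
Adding all 3 inequalities: the left sides telescope to 0, and the right sides sum to 0 + (-1) + 2 = 1. So 0 ≥ 1, which is false.

Unsatisfiable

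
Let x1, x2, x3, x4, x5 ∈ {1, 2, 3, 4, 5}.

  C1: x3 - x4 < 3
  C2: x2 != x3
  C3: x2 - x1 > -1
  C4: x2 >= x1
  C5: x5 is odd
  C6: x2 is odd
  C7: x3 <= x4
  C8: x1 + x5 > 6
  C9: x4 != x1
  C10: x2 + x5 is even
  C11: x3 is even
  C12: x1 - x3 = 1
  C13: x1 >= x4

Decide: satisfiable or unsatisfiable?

Take x1 = 5, x2 = 5, x3 = 4, x4 = 4, x5 = 3. Then constraint 1: x3 - x4 = 0; constraint 3: x2 - x1 = 0, and every other listed constraint is also met.

Satisfiable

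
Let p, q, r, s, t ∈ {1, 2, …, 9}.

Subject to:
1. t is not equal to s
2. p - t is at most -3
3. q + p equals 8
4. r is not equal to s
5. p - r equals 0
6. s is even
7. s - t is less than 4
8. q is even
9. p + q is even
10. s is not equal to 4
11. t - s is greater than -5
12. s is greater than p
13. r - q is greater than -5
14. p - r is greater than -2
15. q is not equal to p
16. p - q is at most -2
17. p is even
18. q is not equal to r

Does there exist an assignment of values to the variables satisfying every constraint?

Try p = 2, q = 6, r = 2, s = 8, t = 5.
Check constraint 2: p - t = -3; constraint 3: q + p = 8. The remaining constraints are straightforward to verify.

Satisfiable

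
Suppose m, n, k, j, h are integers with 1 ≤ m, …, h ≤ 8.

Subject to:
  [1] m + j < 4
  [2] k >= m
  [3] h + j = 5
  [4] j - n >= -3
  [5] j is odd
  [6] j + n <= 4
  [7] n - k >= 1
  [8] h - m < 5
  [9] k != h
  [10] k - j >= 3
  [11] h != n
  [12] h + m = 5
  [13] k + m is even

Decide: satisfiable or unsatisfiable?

Unsatisfiable

Constraints 4, 7, and 10 give k − j ≥ 3, j − n ≥ -3, n − k ≥ 1.
Adding all 3 inequalities: the left sides telescope to 0, and the right sides sum to 3 + (-3) + 1 = 1. So 0 ≥ 1, which is false.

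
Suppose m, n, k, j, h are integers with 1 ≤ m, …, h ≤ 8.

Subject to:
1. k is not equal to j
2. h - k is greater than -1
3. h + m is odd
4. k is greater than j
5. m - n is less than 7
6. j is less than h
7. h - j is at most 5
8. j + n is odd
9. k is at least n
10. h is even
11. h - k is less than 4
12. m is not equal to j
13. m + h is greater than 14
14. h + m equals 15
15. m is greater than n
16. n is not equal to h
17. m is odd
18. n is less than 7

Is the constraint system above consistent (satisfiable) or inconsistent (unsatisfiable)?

Satisfiable

Try m = 7, n = 3, k = 7, j = 6, h = 8.
Check constraint 2: h - k = 1; constraint 5: m - n = 4. The remaining constraints are straightforward to verify.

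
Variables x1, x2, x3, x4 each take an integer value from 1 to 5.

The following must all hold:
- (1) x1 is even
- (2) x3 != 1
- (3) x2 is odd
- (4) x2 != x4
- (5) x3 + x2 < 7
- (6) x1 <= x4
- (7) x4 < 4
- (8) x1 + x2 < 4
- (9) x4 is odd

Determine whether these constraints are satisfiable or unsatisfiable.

Satisfiable

Try x1 = 2, x2 = 1, x3 = 3, x4 = 3.
Check constraint 1: x1 = 2 is even; constraint 5: x3 + x2 = 4; constraint 8: x1 + x2 = 3. The remaining constraints are straightforward to verify.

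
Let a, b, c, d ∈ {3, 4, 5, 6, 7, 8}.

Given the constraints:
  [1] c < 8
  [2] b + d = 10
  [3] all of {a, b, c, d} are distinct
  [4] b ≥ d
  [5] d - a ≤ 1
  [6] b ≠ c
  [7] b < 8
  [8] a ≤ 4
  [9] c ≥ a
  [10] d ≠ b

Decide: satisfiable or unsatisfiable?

The assignment a = 4, b = 7, c = 5, d = 3 works:
  constraint 2 holds since b + d = 10.
  constraint 3 holds since values 4, 7, 5, 3 are distinct.
  constraint 5 holds since d - a = -1.
The rest check out directly.

Satisfiable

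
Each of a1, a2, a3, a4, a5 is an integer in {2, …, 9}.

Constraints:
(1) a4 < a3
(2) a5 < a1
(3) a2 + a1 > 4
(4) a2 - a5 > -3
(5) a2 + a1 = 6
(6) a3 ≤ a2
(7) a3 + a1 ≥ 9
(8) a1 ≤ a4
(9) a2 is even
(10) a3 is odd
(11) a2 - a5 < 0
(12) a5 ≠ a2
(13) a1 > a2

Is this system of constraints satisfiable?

Constraints 1, 2, 6, 8, and 11 give a4 < a3, a3 ≤ a2, a2 < a5, a5 < a1, a1 ≤ a4. Chaining: a4 < a3 ≤ a2 < a5 < a1 ≤ a4, which forces a4 < a4 — impossible.

Unsatisfiable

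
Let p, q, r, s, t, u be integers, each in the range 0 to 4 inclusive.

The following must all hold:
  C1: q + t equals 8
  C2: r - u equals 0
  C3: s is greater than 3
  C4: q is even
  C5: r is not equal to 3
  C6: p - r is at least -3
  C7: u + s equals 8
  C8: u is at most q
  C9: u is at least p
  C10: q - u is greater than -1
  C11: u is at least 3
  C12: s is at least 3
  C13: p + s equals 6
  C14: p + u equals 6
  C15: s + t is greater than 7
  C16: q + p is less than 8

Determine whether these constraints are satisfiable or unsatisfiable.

Setting (p, q, r, s, t, u) = (2, 4, 4, 4, 4, 4) satisfies everything: constraint 1: q + t = 8; constraint 2: r - u = 0, and the others follow.

Satisfiable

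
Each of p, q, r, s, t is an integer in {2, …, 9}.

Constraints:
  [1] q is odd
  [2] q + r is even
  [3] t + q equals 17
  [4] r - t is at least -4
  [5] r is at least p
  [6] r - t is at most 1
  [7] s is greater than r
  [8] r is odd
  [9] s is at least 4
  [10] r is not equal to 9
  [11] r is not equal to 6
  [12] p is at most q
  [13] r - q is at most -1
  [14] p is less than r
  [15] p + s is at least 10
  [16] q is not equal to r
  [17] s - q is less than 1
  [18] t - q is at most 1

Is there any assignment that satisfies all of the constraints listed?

Satisfiable

Try p = 2, q = 9, r = 7, s = 8, t = 8.
Check constraint 3: t + q = 17; constraint 4: r - t = -1. The remaining constraints are straightforward to verify.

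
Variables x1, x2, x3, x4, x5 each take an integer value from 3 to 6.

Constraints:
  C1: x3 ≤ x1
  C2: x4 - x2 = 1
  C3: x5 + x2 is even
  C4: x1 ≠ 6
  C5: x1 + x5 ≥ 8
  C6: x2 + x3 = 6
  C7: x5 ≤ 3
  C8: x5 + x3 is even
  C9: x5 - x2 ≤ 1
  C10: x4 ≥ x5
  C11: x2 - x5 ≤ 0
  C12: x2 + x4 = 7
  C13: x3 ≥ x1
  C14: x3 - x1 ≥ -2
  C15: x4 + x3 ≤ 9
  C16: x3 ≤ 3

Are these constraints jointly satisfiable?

Unsatisfiable

From constraints 13 and 16: x1 ≤ x3 ≤ 3. From constraint 7: x5 ≤ 3. Hence x1 + x5 ≤ 6. But constraint 5 requires x1 + x5 ≥ 8, and 8 > 6. Contradiction.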